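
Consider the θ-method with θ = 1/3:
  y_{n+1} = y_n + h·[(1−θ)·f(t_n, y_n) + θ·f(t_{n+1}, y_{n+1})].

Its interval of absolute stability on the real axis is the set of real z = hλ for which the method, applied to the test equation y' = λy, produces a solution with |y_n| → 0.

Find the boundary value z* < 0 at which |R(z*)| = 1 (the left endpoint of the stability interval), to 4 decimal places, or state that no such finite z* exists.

z* = -6.0000.

Test eqn y'=λy, z=hλ:
  y_{n+1} = y_n + z·[2/3·y_n + 1/3·y_{n+1}] ⇒ (1 − 1/3z)y_{n+1} = (1 + 2/3z)y_n
  Hence R(z) = (1 + 2/3z)/(1 − 1/3z).

Need |R(x)|<1, x<0.
x=-1.14: |R|=0.1739
R=−1: 1+2/3x = −1+1/3x ⇒ -1/3x=2 ⇒ x=2/(-1/3)=-6.0000
Confirm numerically:
  x=-5.724: |R|=0.96836 <1
  x=-2.518: |R|=0.36897 <1
  x=-2.457: |R|=0.35074 <1
  x=-6.463: |R|=1.04893 >1
  x=-6.436: |R|=1.04621 >1
  x=-6.401: |R|=1.04266 >1
Interval (-6.0000, 0).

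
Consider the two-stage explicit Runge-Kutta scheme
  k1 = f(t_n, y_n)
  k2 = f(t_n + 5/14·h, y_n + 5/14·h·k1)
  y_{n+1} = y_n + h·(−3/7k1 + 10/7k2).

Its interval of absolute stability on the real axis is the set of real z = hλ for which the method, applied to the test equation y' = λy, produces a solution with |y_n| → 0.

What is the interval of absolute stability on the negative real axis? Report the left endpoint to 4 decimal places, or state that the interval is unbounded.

Set f=λy, z=hλ:
  k1=λy_n ⇒ h·k1=z·y_n;  k2=λ(1+5/14z)y_n ⇒ h·k2=z(1+5/14z)y_n
  y_{n+1}/y_n = 1 − 3/7z + 10/7z(1+5/14z) = 1 + z + 25/49z²
  ⇒ R(z) = 1 + z + 25/49z².

Need |R(x)|<1, x<0.
x=-0.69: |R|=0.5529
R=1: x+25/49x²=0 ⇒ x=−49/25=-1.9600; min R=1−1/(4·25/49)=0.5100>−1
Confirm numerically:
  x=-1.338: |R|=0.57539 <1
  x=-1.159: |R|=0.52635 <1
  x=-1.140: |R|=0.52306 <1
  x=-2.304: |R|=1.40438 >1
  x=-2.252: |R|=1.33550 >1
  x=-2.108: |R|=1.15918 >1
Stable set (-1.9600, 0).

(-1.9600, 0).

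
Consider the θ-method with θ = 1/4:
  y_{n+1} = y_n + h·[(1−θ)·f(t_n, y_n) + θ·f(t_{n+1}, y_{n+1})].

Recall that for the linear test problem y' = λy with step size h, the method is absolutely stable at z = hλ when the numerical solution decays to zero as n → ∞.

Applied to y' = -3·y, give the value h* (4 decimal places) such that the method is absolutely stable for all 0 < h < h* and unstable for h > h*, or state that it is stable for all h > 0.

(-4.0000,0); λ=-3 ⇒ h* = (4)/3 = 1.3333.

On y'=λy, z=hλ:
  y_{n+1} = y_n + z·[3/4·y_n + 1/4·y_{n+1}] ⇒ (1 − 1/4z)y_{n+1} = (1 + 3/4z)y_n
  Hence R(z) = (1 + 3/4z)/(1 − 1/4z).

Boundary: |R(x)|=1, x<0.
x=-0.75: |R|=0.3684
R=−1: 1+3/4x = −1+1/4x ⇒ -1/2x=2 ⇒ x=2/(-1/2)=-4.0000
Confirm numerically:
  x=-3.845: |R|=0.96048 <1
  x=-3.567: |R|=0.88556 <1
  x=-3.263: |R|=0.79705 <1
  x=-4.590: |R|=1.13737 >1
  x=-4.511: |R|=1.12008 >1
  x=-4.319: |R|=1.07669 >1
Interval (-4.0000, 0).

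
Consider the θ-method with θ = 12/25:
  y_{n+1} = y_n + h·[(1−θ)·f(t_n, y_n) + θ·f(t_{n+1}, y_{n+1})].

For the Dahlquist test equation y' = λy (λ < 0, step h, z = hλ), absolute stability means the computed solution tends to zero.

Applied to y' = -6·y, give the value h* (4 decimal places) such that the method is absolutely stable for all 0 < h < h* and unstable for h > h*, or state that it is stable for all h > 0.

(-50.0000,0); λ=-6 ⇒ h* = (50)/6 = 8.3333.

With y'=λy (z=hλ):
  y_{n+1} = y_n + z·[13/25·y_n + 12/25·y_{n+1}] ⇒ (1 − 12/25z)y_{n+1} = (1 + 13/25z)y_n
  Hence R(z) = (1 + 13/25z)/(1 − 12/25z).

Find x<0 with |R(x)|<1.
x=-1.32: |R|=0.1920
R=−1: 1+13/25x = −1+12/25x ⇒ -1/25x=2 ⇒ x=2/(-1/25)=-50.0000
Confirm numerically:
  x=-44.303: |R|=0.98977 <1
  x=-43.909: |R|=0.98896 <1
  x=-35.136: |R|=0.96672 <1
  x=-50.280: |R|=1.00045 >1
  x=-50.156: |R|=1.00025 >1
  x=-50.071: |R|=1.00011 >1
So |R|<1 on (-50.0000, 0).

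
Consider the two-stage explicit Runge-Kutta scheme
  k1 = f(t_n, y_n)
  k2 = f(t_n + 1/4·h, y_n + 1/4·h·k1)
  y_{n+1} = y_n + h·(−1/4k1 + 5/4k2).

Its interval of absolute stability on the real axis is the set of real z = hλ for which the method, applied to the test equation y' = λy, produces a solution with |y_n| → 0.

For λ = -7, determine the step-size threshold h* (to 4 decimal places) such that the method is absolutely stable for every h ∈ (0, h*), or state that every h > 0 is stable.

(-3.2000,0); λ=-7 ⇒ h* = (16/5)/7 = 0.4571.

Test eqn y'=λy, z=hλ:
  k1=λy_n ⇒ h·k1=z·y_n;  k2=λ(1+1/4z)y_n ⇒ h·k2=z(1+1/4z)y_n
  y_{n+1}/y_n = 1 − 1/4z + 5/4z(1+1/4z) = 1 + z + 5/16z²
  Hence R(z) = 1 + z + 5/16z².

Boundary: |R(x)|=1, x<0.
x=-1.57: |R|=0.2003
R=1: x+5/16x²=0 ⇒ x=−16/5=-3.2000; min R=1−1/(4·5/16)=0.2000>−1
Confirm numerically:
  x=-2.970: |R|=0.78653 <1
  x=-2.715: |R|=0.58851 <1
  x=-1.654: |R|=0.20091 <1
  x=-3.589: |R|=1.43629 >1
  x=-3.323: |R|=1.12773 >1
  x=-3.269: |R|=1.07049 >1
Stable set (-3.2000, 0).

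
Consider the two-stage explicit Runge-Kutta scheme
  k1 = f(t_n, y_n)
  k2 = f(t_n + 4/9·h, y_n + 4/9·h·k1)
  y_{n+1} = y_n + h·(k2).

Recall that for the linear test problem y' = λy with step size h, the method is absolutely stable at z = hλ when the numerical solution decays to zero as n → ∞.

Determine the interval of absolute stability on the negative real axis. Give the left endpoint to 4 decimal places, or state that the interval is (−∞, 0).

With y'=λy (z=hλ):
  k1=λy_n ⇒ h·k1=z·y_n;  k2=λ(1+4/9z)y_n ⇒ h·k2=z(1+4/9z)y_n
  y_{n+1}/y_n = 1 + z(1+4/9z) = 1 + z + 4/9z²
  Hence R(z) = 1 + z + 4/9z².

Need |R(x)|<1, x<0.
x=-0.56: |R|=0.5794
R=1: x+4/9x²=0 ⇒ x=−9/4=-2.2500; min R=1−1/(4·4/9)=0.4375>−1
Confirm numerically:
  x=-2.151: |R|=0.90536 <1
  x=-2.047: |R|=0.81532 <1
  x=-2.038: |R|=0.80798 <1
  x=-2.014: |R|=0.78875 <1
  x=-2.715: |R|=1.56110 >1
  x=-2.624: |R|=1.43617 >1
So |R|<1 on (-2.2500, 0).

z∈(-2.2500,0).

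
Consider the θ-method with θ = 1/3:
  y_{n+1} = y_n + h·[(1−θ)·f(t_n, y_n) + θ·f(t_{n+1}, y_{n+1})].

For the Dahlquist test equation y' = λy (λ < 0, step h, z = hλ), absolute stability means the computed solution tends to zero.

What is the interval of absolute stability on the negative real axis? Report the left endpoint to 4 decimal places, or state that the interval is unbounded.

On y'=λy, z=hλ:
  y_{n+1} = y_n + z·[2/3·y_n + 1/3·y_{n+1}] ⇒ (1 − 1/3z)y_{n+1} = (1 + 2/3z)y_n
  R(z) = (1 + 2/3z)/(1 − 1/3z).

Solve |R(x)|<1 on ℝ⁻.
x=-1.49: |R|=0.0045
R=−1: 1+2/3x = −1+1/3x ⇒ -1/3x=2 ⇒ x=2/(-1/3)=-6.0000
Confirm numerically:
  x=-4.103: |R|=0.73293 <1
  x=-3.377: |R|=0.58868 <1
  x=-3.185: |R|=0.54487 <1
  x=-6.124: |R|=1.01359 >1
  x=-6.023: |R|=1.00255 >1
Interval (-6.0000, 0).

z∈(-6.0000,0).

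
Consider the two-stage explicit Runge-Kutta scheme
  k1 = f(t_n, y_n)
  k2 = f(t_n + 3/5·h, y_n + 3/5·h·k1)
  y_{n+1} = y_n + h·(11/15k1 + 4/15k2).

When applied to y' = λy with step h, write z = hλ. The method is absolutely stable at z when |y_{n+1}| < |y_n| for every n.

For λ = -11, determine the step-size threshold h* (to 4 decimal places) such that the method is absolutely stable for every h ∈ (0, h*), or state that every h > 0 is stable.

(-6.2500,0); λ=-11 ⇒ h* = (25/4)/11 = 0.5682.

Test eqn y'=λy, z=hλ:
  k1=λy_n ⇒ h·k1=z·y_n;  k2=λ(1+3/5z)y_n ⇒ h·k2=z(1+3/5z)y_n
  y_{n+1}/y_n = 1 + 11/15z + 4/15z(1+3/5z) = 1 + z + 4/25z²
  Hence R(z) = 1 + z + 4/25z².

Find x<0 with |R(x)|<1.
x=-0.5: |R|=0.5400
R=1: x+4/25x²=0 ⇒ x=−25/4=-6.2500; min R=1−1/(4·4/25)=-0.5625>−1
Confirm numerically:
  x=-5.373: |R|=0.24606 <1
  x=-3.982: |R|=0.44499 <1
  x=-3.756: |R|=0.49879 <1
  x=-3.041: |R|=0.56137 <1
  x=-6.642: |R|=1.41659 >1
  x=-6.559: |R|=1.32428 >1
  x=-6.490: |R|=1.24922 >1
So |R|<1 on (-6.2500, 0).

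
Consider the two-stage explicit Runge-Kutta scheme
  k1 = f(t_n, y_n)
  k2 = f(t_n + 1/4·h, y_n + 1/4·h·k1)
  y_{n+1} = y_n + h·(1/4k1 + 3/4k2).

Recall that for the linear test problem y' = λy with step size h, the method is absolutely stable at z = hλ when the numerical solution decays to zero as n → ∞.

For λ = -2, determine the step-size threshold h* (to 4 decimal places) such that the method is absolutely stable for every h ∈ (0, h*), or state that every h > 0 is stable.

(-5.3333,0); λ=-2 ⇒ h* = (16/3)/2 = 2.6667.

With y'=λy (z=hλ):
  k1=λy_n ⇒ h·k1=z·y_n;  k2=λ(1+1/4z)y_n ⇒ h·k2=z(1+1/4z)y_n
  y_{n+1}/y_n = 1 + 1/4z + 3/4z(1+1/4z) = 1 + z + 3/16z²
  ⇒ R(z) = 1 + z + 3/16z².

Need |R(x)|<1, x<0.
x=-0.93: |R|=0.2322
R=1: x+3/16x²=0 ⇒ x=−16/3=-5.3333; min R=1−1/(4·3/16)=-0.3333>−1
Confirm numerically:
  x=-4.335: |R|=0.18854 <1
  x=-3.999: |R|=0.00050 <1
  x=-3.262: |R|=0.26688 <1
  x=-3.054: |R|=0.30520 <1
  x=-5.805: |R|=1.51338 >1
  x=-5.710: |R|=1.40327 >1
Stable set (-5.3333, 0).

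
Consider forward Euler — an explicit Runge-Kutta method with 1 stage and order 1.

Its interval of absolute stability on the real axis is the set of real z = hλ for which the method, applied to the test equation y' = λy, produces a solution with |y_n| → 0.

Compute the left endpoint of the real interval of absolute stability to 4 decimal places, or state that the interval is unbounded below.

Test eqn y'=λy, z=hλ:
  order 1, 1-stage ⇒ R(z)=1+z
  (e.g. R(-1)=0.00000, |R|=0.00000)

Find x<0 with |R(x)|<1.
x=-1: |R|=0.0000
|R(-2.24)|=1.2400 |R(-1.37)|=0.3700 |R(-0.63)|=0.3700
Bisect:
  x_lo=-2.6092 |R|=1.6092  x_hi=-0.2604 |R|=0.7396
  mid=-1.43477 |R|=0.43477 →hi
  mid=-2.02196 |R|=1.02196 →lo
  mid=-1.72837 |R|=0.72837 →hi
  mid=-1.87516 |R|=0.87516 →hi
  mid=-1.94856 |R|=0.94856 →hi
  mid=-1.98526 |R|=0.98526 →hi
  mid=-2.00361 |R|=1.00361 →lo
  mid=-1.99444 |R|=0.99444 →hi
  ...
  [-2.00003,-1.99988] ⇒ x*=-2.0000
Stable set (-2.0000, 0).

z* = -2.0000.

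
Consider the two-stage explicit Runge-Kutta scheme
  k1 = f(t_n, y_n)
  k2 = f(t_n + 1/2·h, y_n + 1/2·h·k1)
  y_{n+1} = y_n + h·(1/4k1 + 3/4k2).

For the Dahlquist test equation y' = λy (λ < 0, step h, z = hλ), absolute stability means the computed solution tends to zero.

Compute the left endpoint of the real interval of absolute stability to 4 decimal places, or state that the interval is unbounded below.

z* = -2.6667.

Test eqn y'=λy, z=hλ:
  k1=λy_n ⇒ h·k1=z·y_n;  k2=λ(1+1/2z)y_n ⇒ h·k2=z(1+1/2z)y_n
  y_{n+1}/y_n = 1 + 1/4z + 3/4z(1+1/2z) = 1 + z + 3/8z²
  ⇒ R(z) = 1 + z + 3/8z².

Need |R(x)|<1, x<0.
x=-1.73: |R|=0.3923
R=1: x+3/8x²=0 ⇒ x=−8/3=-2.6667; min R=1−1/(4·3/8)=0.3333>−1
Confirm numerically:
  x=-2.435: |R|=0.78846 <1
  x=-1.614: |R|=0.36287 <1
  x=-1.548: |R|=0.35061 <1
  x=-3.139: |R|=1.55600 >1
  x=-2.953: |R|=1.31708 >1
  x=-2.915: |R|=1.27146 >1
Interval (-2.6667, 0).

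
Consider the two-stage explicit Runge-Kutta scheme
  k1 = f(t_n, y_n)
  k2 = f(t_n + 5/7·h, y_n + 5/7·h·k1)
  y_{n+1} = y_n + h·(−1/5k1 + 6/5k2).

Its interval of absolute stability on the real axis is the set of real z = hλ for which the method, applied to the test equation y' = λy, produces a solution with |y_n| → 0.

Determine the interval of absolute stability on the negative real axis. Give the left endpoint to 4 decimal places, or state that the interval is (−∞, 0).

z∈(-1.1667,0).

On y'=λy, z=hλ:
  k1=λy_n ⇒ h·k1=z·y_n;  k2=λ(1+5/7z)y_n ⇒ h·k2=z(1+5/7z)y_n
  y_{n+1}/y_n = 1 − 1/5z + 6/5z(1+5/7z) = 1 + z + 6/7z²
  ⇒ R(z) = 1 + z + 6/7z².

Boundary: |R(x)|=1, x<0.
x=-1.23: |R|=1.0668
R=1: x+6/7x²=0 ⇒ x=−7/6=-1.1667; min R=1−1/(4·6/7)=0.7083>−1
Confirm numerically:
  x=-0.837: |R|=0.76349 <1
  x=-0.799: |R|=0.74820 <1
  x=-0.784: |R|=0.74285 <1
  x=-1.738: |R|=1.85112 >1
  x=-1.665: |R|=1.71119 >1
  x=-1.345: |R|=1.20559 >1
So |R|<1 on (-1.1667, 0).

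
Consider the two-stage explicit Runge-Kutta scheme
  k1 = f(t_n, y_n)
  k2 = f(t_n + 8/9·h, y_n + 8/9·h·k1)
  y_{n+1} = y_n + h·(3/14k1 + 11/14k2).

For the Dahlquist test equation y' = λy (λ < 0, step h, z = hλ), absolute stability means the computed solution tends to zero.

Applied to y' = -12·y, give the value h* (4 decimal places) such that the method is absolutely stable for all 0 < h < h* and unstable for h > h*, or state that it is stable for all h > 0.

(-1.4318,0); λ=-12 ⇒ h* = (63/44)/12 = 0.1193.

Set f=λy, z=hλ:
  k1=λy_n ⇒ h·k1=z·y_n;  k2=λ(1+8/9z)y_n ⇒ h·k2=z(1+8/9z)y_n
  y_{n+1}/y_n = 1 + 3/14z + 11/14z(1+8/9z) = 1 + z + 44/63z²
  so R(z) = 1 + z + 44/63z².

Boundary: |R(x)|=1, x<0.
x=-1.73: |R|=1.3603
R=1: x+44/63x²=0 ⇒ x=−63/44=-1.4318; min R=1−1/(4·44/63)=0.6420>−1
Confirm numerically:
  x=-0.813: |R|=0.64863 <1
  x=-0.796: |R|=0.64653 <1
  x=-0.749: |R|=0.64281 <1
  x=-0.641: |R|=0.64596 <1
  x=-1.859: |R|=1.55463 >1
  x=-1.684: |R|=1.29660 >1
So |R|<1 on (-1.4318, 0).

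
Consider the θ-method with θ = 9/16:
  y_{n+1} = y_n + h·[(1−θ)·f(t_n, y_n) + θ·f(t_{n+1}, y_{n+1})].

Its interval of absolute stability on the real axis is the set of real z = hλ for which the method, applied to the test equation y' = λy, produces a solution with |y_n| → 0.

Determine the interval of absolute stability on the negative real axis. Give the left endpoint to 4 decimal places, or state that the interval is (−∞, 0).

(−∞, 0) — no finite endpoint.

Set f=λy, z=hλ:
  y_{n+1} = y_n + z·[7/16·y_n + 9/16·y_{n+1}] ⇒ (1 − 9/16z)y_{n+1} = (1 + 7/16z)y_n
  ⇒ R(z) = (1 + 7/16z)/(1 − 9/16z).

Need |R(x)|<1, x<0.
x=-0.92: |R|=0.3937
x=-2: |R|=0.0588
x=-10: |R|=0.5094
x=-100: |R|=0.7467
θ=9/16≥1/2 ⇒ |1+7/16x|<|1−9/16x| ∀x<0 ⇒ unbounded interval.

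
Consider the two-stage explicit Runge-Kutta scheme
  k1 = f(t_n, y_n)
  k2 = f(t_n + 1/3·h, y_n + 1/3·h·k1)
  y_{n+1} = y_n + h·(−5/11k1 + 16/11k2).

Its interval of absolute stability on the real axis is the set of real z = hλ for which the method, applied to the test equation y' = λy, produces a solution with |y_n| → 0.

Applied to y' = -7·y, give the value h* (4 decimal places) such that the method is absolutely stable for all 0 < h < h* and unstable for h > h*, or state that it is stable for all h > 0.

On y'=λy, z=hλ:
  k1=λy_n ⇒ h·k1=z·y_n;  k2=λ(1+1/3z)y_n ⇒ h·k2=z(1+1/3z)y_n
  y_{n+1}/y_n = 1 − 5/11z + 16/11z(1+1/3z) = 1 + z + 16/33z²
  so R(z) = 1 + z + 16/33z².

Need |R(x)|<1, x<0.
x=-1.06: |R|=0.4848
R=1: x+16/33x²=0 ⇒ x=−33/16=-2.0625; min R=1−1/(4·16/33)=0.4844>−1
Confirm numerically:
  x=-1.631: |R|=0.65878 <1
  x=-1.210: |R|=0.49987 <1
  x=-1.090: |R|=0.48605 <1
  x=-1.031: |R|=0.48438 <1
  x=-2.599: |R|=1.67606 >1
  x=-2.596: |R|=1.67150 >1
Interval (-2.0625, 0).

(-2.0625,0); λ=-7 ⇒ h* = (33/16)/7 = 0.2946.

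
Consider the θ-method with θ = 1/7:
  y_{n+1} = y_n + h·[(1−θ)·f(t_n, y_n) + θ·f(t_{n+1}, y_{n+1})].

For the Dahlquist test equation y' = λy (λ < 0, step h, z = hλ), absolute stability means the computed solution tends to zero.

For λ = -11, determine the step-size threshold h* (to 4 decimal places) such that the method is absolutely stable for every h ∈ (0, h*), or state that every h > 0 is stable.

With y'=λy (z=hλ):
  y_{n+1} = y_n + z·[6/7·y_n + 1/7·y_{n+1}] ⇒ (1 − 1/7z)y_{n+1} = (1 + 6/7z)y_n
  ⇒ R(z) = (1 + 6/7z)/(1 − 1/7z).

Solve |R(x)|<1 on ℝ⁻.
x=-0.85: |R|=0.2420
R=−1: 1+6/7x = −1+1/7x ⇒ -5/7x=2 ⇒ x=2/(-5/7)=-2.8000
Confirm numerically:
  x=-2.611: |R|=0.90168 <1
  x=-2.564: |R|=0.87662 <1
  x=-2.388: |R|=0.78057 <1
  x=-1.712: |R|=0.37557 <1
  x=-3.383: |R|=1.28075 >1
  x=-3.293: |R|=1.23948 >1
  x=-2.895: |R|=1.04800 >1
Interval (-2.8000, 0).

(-2.8000,0); λ=-11 ⇒ h* = (14/5)/11 = 0.2545.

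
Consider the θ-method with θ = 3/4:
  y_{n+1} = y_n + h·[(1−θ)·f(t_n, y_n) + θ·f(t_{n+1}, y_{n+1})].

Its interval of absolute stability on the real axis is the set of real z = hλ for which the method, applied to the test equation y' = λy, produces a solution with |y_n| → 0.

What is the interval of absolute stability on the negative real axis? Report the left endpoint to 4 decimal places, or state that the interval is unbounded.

(−∞, 0) — no finite endpoint.

With y'=λy (z=hλ):
  y_{n+1} = y_n + z·[1/4·y_n + 3/4·y_{n+1}] ⇒ (1 − 3/4z)y_{n+1} = (1 + 1/4z)y_n
  ⇒ R(z) = (1 + 1/4z)/(1 − 3/4z).

Need |R(x)|<1, x<0.
x=-0.69: |R|=0.5453
x=-2: |R|=0.2000
x=-10: |R|=0.1765
x=-100: |R|=0.3158
θ=3/4≥1/2 ⇒ |1+1/4x|<|1−3/4x| ∀x<0 ⇒ interval (−∞,0).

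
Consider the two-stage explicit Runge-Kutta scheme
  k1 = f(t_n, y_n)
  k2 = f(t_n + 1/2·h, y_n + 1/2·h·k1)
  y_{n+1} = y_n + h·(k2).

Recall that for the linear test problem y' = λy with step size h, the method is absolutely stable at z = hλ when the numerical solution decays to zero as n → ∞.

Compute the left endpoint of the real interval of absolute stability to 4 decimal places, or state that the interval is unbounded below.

On y'=λy, z=hλ:
  k1=λy_n ⇒ h·k1=z·y_n;  k2=λ(1+1/2z)y_n ⇒ h·k2=z(1+1/2z)y_n
  y_{n+1}/y_n = 1 + z(1+1/2z) = 1 + z + 1/2z²
  ⇒ R(z) = 1 + z + 1/2z².

Find x<0 with |R(x)|<1.
x=-0.34: |R|=0.7178
R=1: x+1/2x²=0 ⇒ x=−2=-2.0000; min R=1−1/(4·1/2)=0.5000>−1
Confirm numerically:
  x=-1.807: |R|=0.82562 <1
  x=-1.785: |R|=0.80811 <1
  x=-1.332: |R|=0.55511 <1
  x=-2.570: |R|=1.73245 >1
  x=-2.301: |R|=1.34630 >1
  x=-2.238: |R|=1.26632 >1
Stable set (-2.0000, 0).

z* = -2.0000.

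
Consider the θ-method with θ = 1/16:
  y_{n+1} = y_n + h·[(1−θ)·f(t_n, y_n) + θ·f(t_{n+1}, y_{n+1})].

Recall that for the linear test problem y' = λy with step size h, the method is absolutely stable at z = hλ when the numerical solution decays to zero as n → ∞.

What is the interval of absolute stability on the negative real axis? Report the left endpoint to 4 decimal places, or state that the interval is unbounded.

z∈(-2.2857,0).

Test eqn y'=λy, z=hλ:
  y_{n+1} = y_n + z·[15/16·y_n + 1/16·y_{n+1}] ⇒ (1 − 1/16z)y_{n+1} = (1 + 15/16z)y_n
  R(z) = (1 + 15/16z)/(1 − 1/16z).

Solve |R(x)|<1 on ℝ⁻.
x=-1.04: |R|=0.0235
R=−1: 1+15/16x = −1+1/16x ⇒ -7/8x=2 ⇒ x=2/(-7/8)=-2.2857
Confirm numerically:
  x=-1.604: |R|=0.45785 <1
  x=-1.504: |R|=0.37477 <1
  x=-1.492: |R|=0.36474 <1
  x=-1.102: |R|=0.03099 <1
  x=-2.704: |R|=1.31309 >1
  x=-2.462: |R|=1.13368 >1
  x=-2.450: |R|=1.12466 >1
Interval (-2.2857, 0).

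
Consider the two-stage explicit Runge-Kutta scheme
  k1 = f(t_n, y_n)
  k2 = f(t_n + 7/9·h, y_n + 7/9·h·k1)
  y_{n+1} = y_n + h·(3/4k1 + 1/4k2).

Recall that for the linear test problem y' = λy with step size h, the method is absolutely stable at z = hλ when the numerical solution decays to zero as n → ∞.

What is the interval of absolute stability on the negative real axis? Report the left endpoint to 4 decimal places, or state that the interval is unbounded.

z∈(-5.1429,0).

Test eqn y'=λy, z=hλ:
  k1=λy_n ⇒ h·k1=z·y_n;  k2=λ(1+7/9z)y_n ⇒ h·k2=z(1+7/9z)y_n
  y_{n+1}/y_n = 1 + 3/4z + 1/4z(1+7/9z) = 1 + z + 7/36z²
  so R(z) = 1 + z + 7/36z².

Need |R(x)|<1, x<0.
x=-1.4: |R|=0.0189
R=1: x+7/36x²=0 ⇒ x=−36/7=-5.1429; min R=1−1/(4·7/36)=-0.2857>−1
Confirm numerically:
  x=-4.488: |R|=0.42853 <1
  x=-4.300: |R|=0.29528 <1
  x=-2.944: |R|=0.25872 <1
  x=-5.622: |R|=1.52378 >1
  x=-5.358: |R|=1.22414 >1
  x=-5.284: |R|=1.14502 >1
Stable set (-5.1429, 0).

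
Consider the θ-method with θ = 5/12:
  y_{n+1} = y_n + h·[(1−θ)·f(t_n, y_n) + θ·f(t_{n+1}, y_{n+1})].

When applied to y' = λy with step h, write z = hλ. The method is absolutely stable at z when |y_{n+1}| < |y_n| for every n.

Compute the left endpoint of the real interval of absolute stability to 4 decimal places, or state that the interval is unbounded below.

With y'=λy (z=hλ):
  y_{n+1} = y_n + z·[7/12·y_n + 5/12·y_{n+1}] ⇒ (1 − 5/12z)y_{n+1} = (1 + 7/12z)y_n
  ⇒ R(z) = (1 + 7/12z)/(1 − 5/12z).

Solve |R(x)|<1 on ℝ⁻.
x=-1.45: |R|=0.0961
R=−1: 1+7/12x = −1+5/12x ⇒ -1/6x=2 ⇒ x=2/(-1/6)=-12.0000
Confirm numerically:
  x=-11.538: |R|=0.98674 <1
  x=-11.213: |R|=0.97688 <1
  x=-8.715: |R|=0.88178 <1
  x=-12.426: |R|=1.01149 >1
  x=-12.397: |R|=1.01073 >1
Stable set (-12.0000, 0).

left endpoint -12.0000.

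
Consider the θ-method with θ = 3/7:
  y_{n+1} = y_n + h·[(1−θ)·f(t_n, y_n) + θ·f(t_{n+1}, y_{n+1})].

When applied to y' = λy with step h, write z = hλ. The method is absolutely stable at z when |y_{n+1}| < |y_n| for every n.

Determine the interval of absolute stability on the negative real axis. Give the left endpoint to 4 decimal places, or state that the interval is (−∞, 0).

Test eqn y'=λy, z=hλ:
  y_{n+1} = y_n + z·[4/7·y_n + 3/7·y_{n+1}] ⇒ (1 − 3/7z)y_{n+1} = (1 + 4/7z)y_n
  Hence R(z) = (1 + 4/7z)/(1 − 3/7z).

Solve |R(x)|<1 on ℝ⁻.
x=-0.42: |R|=0.6441
R=−1: 1+4/7x = −1+3/7x ⇒ -1/7x=2 ⇒ x=2/(-1/7)=-14.0000
Confirm numerically:
  x=-11.957: |R|=0.95235 <1
  x=-9.988: |R|=0.89146 <1
  x=-6.299: |R|=0.70263 <1
  x=-6.162: |R|=0.69246 <1
  x=-14.501: |R|=1.00992 >1
  x=-14.315: |R|=1.00631 >1
Stable set (-14.0000, 0).

z∈(-14.0000,0).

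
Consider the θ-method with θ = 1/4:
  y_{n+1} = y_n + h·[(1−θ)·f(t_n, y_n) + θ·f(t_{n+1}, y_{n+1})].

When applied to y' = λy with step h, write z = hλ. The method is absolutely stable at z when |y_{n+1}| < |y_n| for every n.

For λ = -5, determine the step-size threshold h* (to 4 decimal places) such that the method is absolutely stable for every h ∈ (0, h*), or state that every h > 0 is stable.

(-4.0000,0); λ=-5 ⇒ h* = (4)/5 = 0.8000.

Test eqn y'=λy, z=hλ:
  y_{n+1} = y_n + z·[3/4·y_n + 1/4·y_{n+1}] ⇒ (1 − 1/4z)y_{n+1} = (1 + 3/4z)y_n
  R(z) = (1 + 3/4z)/(1 − 1/4z).

Solve |R(x)|<1 on ℝ⁻.
x=-0.96: |R|=0.2258
R=−1: 1+3/4x = −1+1/4x ⇒ -1/2x=2 ⇒ x=2/(-1/2)=-4.0000
Confirm numerically:
  x=-3.722: |R|=0.92800 <1
  x=-3.141: |R|=0.75942 <1
  x=-2.183: |R|=0.41226 <1
  x=-2.057: |R|=0.35843 <1
  x=-4.526: |R|=1.12339 >1
  x=-4.500: |R|=1.11765 >1
  x=-4.359: |R|=1.08590 >1
Stable set (-4.0000, 0).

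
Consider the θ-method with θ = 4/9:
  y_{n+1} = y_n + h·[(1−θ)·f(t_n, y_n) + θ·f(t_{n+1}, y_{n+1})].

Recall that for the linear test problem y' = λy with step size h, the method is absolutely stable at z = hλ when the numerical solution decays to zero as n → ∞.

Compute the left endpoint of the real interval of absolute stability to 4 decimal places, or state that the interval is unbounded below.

Test eqn y'=λy, z=hλ:
  y_{n+1} = y_n + z·[5/9·y_n + 4/9·y_{n+1}] ⇒ (1 − 4/9z)y_{n+1} = (1 + 5/9z)y_n
  Hence R(z) = (1 + 5/9z)/(1 − 4/9z).

Find x<0 with |R(x)|<1.
x=-0.55: |R|=0.5580
R=−1: 1+5/9x = −1+4/9x ⇒ -1/9x=2 ⇒ x=2/(-1/9)=-18.0000
Confirm numerically:
  x=-16.766: |R|=0.98378 <1
  x=-13.034: |R|=0.91877 <1
  x=-8.585: |R|=0.78276 <1
  x=-18.487: |R|=1.00587 >1
  x=-18.104: |R|=1.00128 >1
  x=-18.090: |R|=1.00111 >1
So |R|<1 on (-18.0000, 0).

z* = -18.0000.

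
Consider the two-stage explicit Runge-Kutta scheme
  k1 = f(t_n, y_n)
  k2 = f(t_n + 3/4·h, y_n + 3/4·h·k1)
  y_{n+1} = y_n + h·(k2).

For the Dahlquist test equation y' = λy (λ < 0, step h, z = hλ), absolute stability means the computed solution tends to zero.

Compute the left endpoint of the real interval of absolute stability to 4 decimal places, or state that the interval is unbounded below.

z* = -1.3333.

Set f=λy, z=hλ:
  k1=λy_n ⇒ h·k1=z·y_n;  k2=λ(1+3/4z)y_n ⇒ h·k2=z(1+3/4z)y_n
  y_{n+1}/y_n = 1 + z(1+3/4z) = 1 + z + 3/4z²
  R(z) = 1 + z + 3/4z².

Boundary: |R(x)|=1, x<0.
x=-0.38: |R|=0.7283
R=1: x+3/4x²=0 ⇒ x=−4/3=-1.3333; min R=1−1/(4·3/4)=0.6667>−1
Confirm numerically:
  x=-1.288: |R|=0.95621 <1
  x=-0.971: |R|=0.73613 <1
  x=-0.657: |R|=0.66674 <1
  x=-1.927: |R|=1.85800 >1
  x=-1.421: |R|=1.09343 >1
Interval (-1.3333, 0).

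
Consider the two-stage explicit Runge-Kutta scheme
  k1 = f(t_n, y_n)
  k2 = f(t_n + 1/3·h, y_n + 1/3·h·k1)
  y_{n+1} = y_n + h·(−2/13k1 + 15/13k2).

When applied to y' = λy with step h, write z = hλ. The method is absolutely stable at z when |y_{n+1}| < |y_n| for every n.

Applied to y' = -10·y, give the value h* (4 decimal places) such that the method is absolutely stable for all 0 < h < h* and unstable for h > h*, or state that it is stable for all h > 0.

(-2.6000,0); λ=-10 ⇒ h* = (13/5)/10 = 0.2600.

With y'=λy (z=hλ):
  k1=λy_n ⇒ h·k1=z·y_n;  k2=λ(1+1/3z)y_n ⇒ h·k2=z(1+1/3z)y_n
  y_{n+1}/y_n = 1 − 2/13z + 15/13z(1+1/3z) = 1 + z + 5/13z²
  ⇒ R(z) = 1 + z + 5/13z².

Boundary: |R(x)|=1, x<0.
x=-1.48: |R|=0.3625
R=1: x+5/13x²=0 ⇒ x=−13/5=-2.6000; min R=1−1/(4·5/13)=0.3500>−1
Confirm numerically:
  x=-2.280: |R|=0.71938 <1
  x=-2.237: |R|=0.68768 <1
  x=-2.027: |R|=0.55328 <1
  x=-1.465: |R|=0.36047 <1
  x=-3.138: |R|=1.64932 >1
  x=-2.992: |R|=1.45110 >1
  x=-2.866: |R|=1.29321 >1
Stable set (-2.6000, 0).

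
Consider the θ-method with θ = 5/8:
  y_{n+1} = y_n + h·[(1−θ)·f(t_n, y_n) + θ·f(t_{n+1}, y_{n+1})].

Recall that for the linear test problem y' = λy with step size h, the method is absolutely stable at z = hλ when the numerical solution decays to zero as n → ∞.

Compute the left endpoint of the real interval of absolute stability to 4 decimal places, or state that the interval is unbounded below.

(−∞, 0) — no finite endpoint.

Test eqn y'=λy, z=hλ:
  y_{n+1} = y_n + z·[3/8·y_n + 5/8·y_{n+1}] ⇒ (1 − 5/8z)y_{n+1} = (1 + 3/8z)y_n
  Hence R(z) = (1 + 3/8z)/(1 − 5/8z).

Need |R(x)|<1, x<0.
x=-0.67: |R|=0.5278
x=-2: |R|=0.1111
x=-10: |R|=0.3793
x=-100: |R|=0.5748
θ=5/8≥1/2 ⇒ |1+3/8x|<|1−5/8x| ∀x<0 ⇒ unbounded interval.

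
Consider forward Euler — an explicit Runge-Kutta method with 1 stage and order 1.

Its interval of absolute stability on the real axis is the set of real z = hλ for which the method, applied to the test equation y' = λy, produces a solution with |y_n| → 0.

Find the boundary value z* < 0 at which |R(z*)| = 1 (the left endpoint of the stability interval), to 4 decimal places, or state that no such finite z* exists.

left endpoint -2.0000.

On y'=λy, z=hλ:
  order 1, 1-stage ⇒ R(z)=1+z
  (e.g. R(-0.46)=0.54000, |R|=0.54000)

Need |R(x)|<1, x<0.
x=-0.46: |R|=0.5400
|R(-1.44)|=0.4400 |R(-1.4)|=0.4000 |R(-1.03)|=0.0300
Bisect:
  x_lo=-2.5715 |R|=1.5715  x_hi=-0.2868 |R|=0.7132
  mid=-1.42912 |R|=0.42912 →hi
  mid=-2.00029 |R|=1.00029 →lo
  mid=-1.71470 |R|=0.71470 →hi
  mid=-1.85749 |R|=0.85749 →hi
  mid=-1.92889 |R|=0.92889 →hi
  mid=-1.96459 |R|=0.96459 →hi
  mid=-1.98244 |R|=0.98244 →hi
  mid=-1.99136 |R|=0.99136 →hi
  ...
  [-2.00001,-1.99987] ⇒ x*=-2.0000
Interval (-2.0000, 0).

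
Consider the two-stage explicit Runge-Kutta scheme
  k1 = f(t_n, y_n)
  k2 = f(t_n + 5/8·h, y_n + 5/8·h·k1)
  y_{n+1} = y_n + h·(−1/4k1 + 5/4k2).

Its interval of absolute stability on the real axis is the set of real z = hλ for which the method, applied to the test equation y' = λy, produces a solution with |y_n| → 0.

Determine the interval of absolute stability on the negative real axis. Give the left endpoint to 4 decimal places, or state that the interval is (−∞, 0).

With y'=λy (z=hλ):
  k1=λy_n ⇒ h·k1=z·y_n;  k2=λ(1+5/8z)y_n ⇒ h·k2=z(1+5/8z)y_n
  y_{n+1}/y_n = 1 − 1/4z + 5/4z(1+5/8z) = 1 + z + 25/32z²
  Hence R(z) = 1 + z + 25/32z².

Solve |R(x)|<1 on ℝ⁻.
x=-0.4: |R|=0.7250
R=1: x+25/32x²=0 ⇒ x=−32/25=-1.2800; min R=1−1/(4·25/32)=0.6800>−1
Confirm numerically:
  x=-1.086: |R|=0.83540 <1
  x=-0.971: |R|=0.76559 <1
  x=-0.933: |R|=0.74707 <1
  x=-1.824: |R|=1.77520 >1
  x=-1.456: |R|=1.20020 >1
  x=-1.330: |R|=1.05195 >1
Stable set (-1.2800, 0).

(-1.2800, 0).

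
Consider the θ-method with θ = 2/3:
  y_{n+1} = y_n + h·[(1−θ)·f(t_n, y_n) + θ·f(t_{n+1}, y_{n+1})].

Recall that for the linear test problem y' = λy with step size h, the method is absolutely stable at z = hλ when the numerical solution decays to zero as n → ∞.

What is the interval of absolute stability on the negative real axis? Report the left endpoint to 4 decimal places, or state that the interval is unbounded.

interval (−∞, 0).

Test eqn y'=λy, z=hλ:
  y_{n+1} = y_n + z·[1/3·y_n + 2/3·y_{n+1}] ⇒ (1 − 2/3z)y_{n+1} = (1 + 1/3z)y_n
  Hence R(z) = (1 + 1/3z)/(1 − 2/3z).

Solve |R(x)|<1 on ℝ⁻.
x=-0.88: |R|=0.4454
x=-2: |R|=0.1429
x=-10: |R|=0.3043
x=-100: |R|=0.4778
θ=2/3≥1/2 ⇒ |1+1/3x|<|1−2/3x| ∀x<0 ⇒ stable on all of ℝ⁻.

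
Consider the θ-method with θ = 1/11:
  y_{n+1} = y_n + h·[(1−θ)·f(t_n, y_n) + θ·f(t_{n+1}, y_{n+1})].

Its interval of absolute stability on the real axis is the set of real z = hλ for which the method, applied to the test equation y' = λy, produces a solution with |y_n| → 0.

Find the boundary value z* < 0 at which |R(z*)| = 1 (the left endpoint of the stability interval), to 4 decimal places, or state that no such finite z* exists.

Set f=λy, z=hλ:
  y_{n+1} = y_n + z·[10/11·y_n + 1/11·y_{n+1}] ⇒ (1 − 1/11z)y_{n+1} = (1 + 10/11z)y_n
  so R(z) = (1 + 10/11z)/(1 − 1/11z).

Boundary: |R(x)|=1, x<0.
x=-0.32: |R|=0.6890
R=−1: 1+10/11x = −1+1/11x ⇒ -9/11x=2 ⇒ x=2/(-9/11)=-2.4444
Confirm numerically:
  x=-2.263: |R|=0.87688 <1
  x=-1.622: |R|=0.41356 <1
  x=-1.153: |R|=0.04361 <1
  x=-1.123: |R|=0.01897 <1
  x=-2.882: |R|=1.28368 >1
  x=-2.548: |R|=1.06879 >1
  x=-2.508: |R|=1.04235 >1
Stable set (-2.4444, 0).

z* = -2.4444.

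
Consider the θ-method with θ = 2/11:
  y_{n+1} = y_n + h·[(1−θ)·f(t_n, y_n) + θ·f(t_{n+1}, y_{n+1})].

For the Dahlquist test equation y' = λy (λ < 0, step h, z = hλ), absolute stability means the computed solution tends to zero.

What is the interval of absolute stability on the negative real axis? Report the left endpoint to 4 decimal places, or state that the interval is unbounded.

Test eqn y'=λy, z=hλ:
  y_{n+1} = y_n + z·[9/11·y_n + 2/11·y_{n+1}] ⇒ (1 − 2/11z)y_{n+1} = (1 + 9/11z)y_n
  ⇒ R(z) = (1 + 9/11z)/(1 − 2/11z).

Boundary: |R(x)|=1, x<0.
x=-1.5: |R|=0.1786
R=−1: 1+9/11x = −1+2/11x ⇒ -7/11x=2 ⇒ x=2/(-7/11)=-3.1429
Confirm numerically:
  x=-2.650: |R|=0.78834 <1
  x=-2.136: |R|=0.53850 <1
  x=-1.976: |R|=0.45372 <1
  x=-3.472: |R|=1.12840 >1
  x=-3.257: |R|=1.04562 >1
  x=-3.231: |R|=1.03533 >1
Interval (-3.1429, 0).

(-3.1429, 0).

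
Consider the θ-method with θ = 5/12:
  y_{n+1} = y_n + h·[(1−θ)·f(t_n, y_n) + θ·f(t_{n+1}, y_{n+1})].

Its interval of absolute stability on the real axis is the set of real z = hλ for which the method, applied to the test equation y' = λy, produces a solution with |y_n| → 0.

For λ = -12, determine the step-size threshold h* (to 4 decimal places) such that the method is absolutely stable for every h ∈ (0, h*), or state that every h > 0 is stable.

(-12.0000,0); λ=-12 ⇒ h* = (12)/12 = 1.0000.

Test eqn y'=λy, z=hλ:
  y_{n+1} = y_n + z·[7/12·y_n + 5/12·y_{n+1}] ⇒ (1 − 5/12z)y_{n+1} = (1 + 7/12z)y_n
  R(z) = (1 + 7/12z)/(1 − 5/12z).

Find x<0 with |R(x)|<1.
x=-0.71: |R|=0.4521
R=−1: 1+7/12x = −1+5/12x ⇒ -1/6x=2 ⇒ x=2/(-1/6)=-12.0000
Confirm numerically:
  x=-11.063: |R|=0.97216 <1
  x=-8.387: |R|=0.86602 <1
  x=-8.352: |R|=0.86429 <1
  x=-5.744: |R|=0.69273 <1
  x=-12.555: |R|=1.01484 >1
  x=-12.350: |R|=1.00949 >1
  x=-12.204: |R|=1.00559 >1
Stable set (-12.0000, 0).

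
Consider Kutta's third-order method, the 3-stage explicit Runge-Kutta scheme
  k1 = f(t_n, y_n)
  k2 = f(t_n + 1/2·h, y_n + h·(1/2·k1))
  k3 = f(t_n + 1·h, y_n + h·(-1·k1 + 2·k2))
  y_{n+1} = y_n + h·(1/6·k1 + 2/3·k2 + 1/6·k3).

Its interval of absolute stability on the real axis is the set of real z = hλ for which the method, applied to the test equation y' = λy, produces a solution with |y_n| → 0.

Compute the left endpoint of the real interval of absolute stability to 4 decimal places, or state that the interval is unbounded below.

With y'=λy (z=hλ):
  order 3, 3-stage ⇒ R(z)=1+z+z^2/2+z^3/6
  (e.g. R(-1.31)=0.17337, |R|=0.17337)

Solve |R(x)|<1 on ℝ⁻.
x=-1.31: |R|=0.1734
|R(-2.05)|=0.3846 |R(-1.97)|=0.3038 |R(-1.63)|=0.0233
Bisect:
  x_lo=-3.1749 |R|=2.4688  x_hi=-0.3419 |R|=0.7099
  mid=-1.75841 |R|=0.11857 →hi
  mid=-2.46667 |R|=0.92583 →hi
  mid=-2.82080 |R|=1.58316 →lo
  mid=-2.64374 |R|=1.22873 →lo
  mid=-2.55520 |R|=1.07119 →lo
  mid=-2.51094 |R|=0.99703 →hi
  mid=-2.53307 |R|=1.03373 →lo
  mid=-2.52200 |R|=1.01529 →lo
  ...
  [-2.51284,-2.51267] ⇒ x*=-2.5127
Stable set (-2.5127, 0).

left endpoint -2.5127.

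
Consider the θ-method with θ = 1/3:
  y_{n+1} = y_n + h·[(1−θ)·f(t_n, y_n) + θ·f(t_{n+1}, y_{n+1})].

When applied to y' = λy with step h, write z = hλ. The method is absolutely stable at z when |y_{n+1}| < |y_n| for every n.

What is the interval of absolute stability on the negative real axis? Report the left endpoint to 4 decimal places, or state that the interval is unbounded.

(-6.0000, 0).

On y'=λy, z=hλ:
  y_{n+1} = y_n + z·[2/3·y_n + 1/3·y_{n+1}] ⇒ (1 − 1/3z)y_{n+1} = (1 + 2/3z)y_n
  so R(z) = (1 + 2/3z)/(1 − 1/3z).

Find x<0 with |R(x)|<1.
x=-0.45: |R|=0.6087
R=−1: 1+2/3x = −1+1/3x ⇒ -1/3x=2 ⇒ x=2/(-1/3)=-6.0000
Confirm numerically:
  x=-5.248: |R|=0.90883 <1
  x=-4.109: |R|=0.73400 <1
  x=-3.190: |R|=0.54604 <1
  x=-6.227: |R|=1.02460 >1
  x=-6.037: |R|=1.00409 >1
So |R|<1 on (-6.0000, 0).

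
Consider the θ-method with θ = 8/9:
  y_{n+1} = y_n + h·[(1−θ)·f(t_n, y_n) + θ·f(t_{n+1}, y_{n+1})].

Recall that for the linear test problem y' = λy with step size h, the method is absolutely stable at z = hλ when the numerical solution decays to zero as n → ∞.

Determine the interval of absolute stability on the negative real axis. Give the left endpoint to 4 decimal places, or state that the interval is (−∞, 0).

interval (−∞, 0).

On y'=λy, z=hλ:
  y_{n+1} = y_n + z·[1/9·y_n + 8/9·y_{n+1}] ⇒ (1 − 8/9z)y_{n+1} = (1 + 1/9z)y_n
  Hence R(z) = (1 + 1/9z)/(1 − 8/9z).

Find x<0 with |R(x)|<1.
x=-1.37: |R|=0.3823
x=-2: |R|=0.2800
x=-10: |R|=0.0112
x=-100: |R|=0.1125
θ=8/9≥1/2 ⇒ |1+1/9x|<|1−8/9x| ∀x<0 ⇒ unbounded interval.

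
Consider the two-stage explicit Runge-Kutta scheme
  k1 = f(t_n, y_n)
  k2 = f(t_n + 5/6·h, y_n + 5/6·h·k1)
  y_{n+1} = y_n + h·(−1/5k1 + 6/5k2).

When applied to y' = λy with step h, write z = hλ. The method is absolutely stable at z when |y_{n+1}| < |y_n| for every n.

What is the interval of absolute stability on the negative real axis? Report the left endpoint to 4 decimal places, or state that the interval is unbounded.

z∈(-1.0000,0).

With y'=λy (z=hλ):
  k1=λy_n ⇒ h·k1=z·y_n;  k2=λ(1+5/6z)y_n ⇒ h·k2=z(1+5/6z)y_n
  y_{n+1}/y_n = 1 − 1/5z + 6/5z(1+5/6z) = 1 + z + z²
  Hence R(z) = 1 + z + z².

Need |R(x)|<1, x<0.
x=-0.54: |R|=0.7516
R=1: x+1x²=0 ⇒ x=−1=-1.0000; min R=1−1/(4·1)=0.7500>−1
Confirm numerically:
  x=-0.874: |R|=0.88988 <1
  x=-0.752: |R|=0.81350 <1
  x=-0.669: |R|=0.77856 <1
  x=-0.646: |R|=0.77132 <1
  x=-1.555: |R|=1.86302 >1
  x=-1.486: |R|=1.72220 >1
Stable set (-1.0000, 0).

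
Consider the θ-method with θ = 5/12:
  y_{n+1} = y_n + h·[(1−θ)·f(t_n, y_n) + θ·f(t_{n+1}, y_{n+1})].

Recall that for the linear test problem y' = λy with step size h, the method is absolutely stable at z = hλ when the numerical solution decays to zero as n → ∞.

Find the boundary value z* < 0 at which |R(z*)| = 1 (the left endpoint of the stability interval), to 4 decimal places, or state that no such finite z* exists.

On y'=λy, z=hλ:
  y_{n+1} = y_n + z·[7/12·y_n + 5/12·y_{n+1}] ⇒ (1 − 5/12z)y_{n+1} = (1 + 7/12z)y_n
  Hence R(z) = (1 + 7/12z)/(1 − 5/12z).

Need |R(x)|<1, x<0.
x=-0.32: |R|=0.7176
R=−1: 1+7/12x = −1+5/12x ⇒ -1/6x=2 ⇒ x=2/(-1/6)=-12.0000
Confirm numerically:
  x=-8.620: |R|=0.87731 <1
  x=-6.740: |R|=0.76980 <1
  x=-6.480: |R|=0.75135 <1
  x=-5.422: |R|=0.66362 <1
  x=-12.485: |R|=1.01303 >1
  x=-12.395: |R|=1.01068 >1
  x=-12.242: |R|=1.00661 >1
Stable set (-12.0000, 0).

left endpoint -12.0000.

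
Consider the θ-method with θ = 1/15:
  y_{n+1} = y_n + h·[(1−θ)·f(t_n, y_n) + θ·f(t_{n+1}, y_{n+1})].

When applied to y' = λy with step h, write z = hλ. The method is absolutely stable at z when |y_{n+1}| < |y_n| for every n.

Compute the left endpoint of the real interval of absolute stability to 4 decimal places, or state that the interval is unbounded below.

left endpoint -2.3077.

With y'=λy (z=hλ):
  y_{n+1} = y_n + z·[14/15·y_n + 1/15·y_{n+1}] ⇒ (1 − 1/15z)y_{n+1} = (1 + 14/15z)y_n
  so R(z) = (1 + 14/15z)/(1 − 1/15z).

Need |R(x)|<1, x<0.
x=-1.38: |R|=0.2637
R=−1: 1+14/15x = −1+1/15x ⇒ -13/15x=2 ⇒ x=2/(-13/15)=-2.3077
Confirm numerically:
  x=-2.067: |R|=0.81666 <1
  x=-1.530: |R|=0.38838 <1
  x=-1.418: |R|=0.29553 <1
  x=-1.339: |R|=0.22927 <1
  x=-2.577: |R|=1.19918 >1
  x=-2.450: |R|=1.10602 >1
Interval (-2.3077, 0).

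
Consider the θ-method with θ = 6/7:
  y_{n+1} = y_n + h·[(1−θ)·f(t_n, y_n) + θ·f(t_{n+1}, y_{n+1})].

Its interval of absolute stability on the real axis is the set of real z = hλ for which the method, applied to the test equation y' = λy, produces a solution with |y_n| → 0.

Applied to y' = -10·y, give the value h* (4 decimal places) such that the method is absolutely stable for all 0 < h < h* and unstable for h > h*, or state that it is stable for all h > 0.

With y'=λy (z=hλ):
  y_{n+1} = y_n + z·[1/7·y_n + 6/7·y_{n+1}] ⇒ (1 − 6/7z)y_{n+1} = (1 + 1/7z)y_n
  ⇒ R(z) = (1 + 1/7z)/(1 − 6/7z).

Solve |R(x)|<1 on ℝ⁻.
x=-1.79: |R|=0.2937
x=-2: |R|=0.2632
x=-10: |R|=0.0448
x=-100: |R|=0.1532
θ=6/7≥1/2 ⇒ |1+1/7x|<|1−6/7x| ∀x<0 ⇒ unbounded interval.

interval (−∞, 0). Any h>0 works for λ=-10.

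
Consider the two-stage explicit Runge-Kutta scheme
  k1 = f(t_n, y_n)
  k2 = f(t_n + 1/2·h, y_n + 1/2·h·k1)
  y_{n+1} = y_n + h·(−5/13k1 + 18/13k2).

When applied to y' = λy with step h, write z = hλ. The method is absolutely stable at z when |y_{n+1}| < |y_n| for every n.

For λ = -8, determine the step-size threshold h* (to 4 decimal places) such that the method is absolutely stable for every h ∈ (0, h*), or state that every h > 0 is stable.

With y'=λy (z=hλ):
  k1=λy_n ⇒ h·k1=z·y_n;  k2=λ(1+1/2z)y_n ⇒ h·k2=z(1+1/2z)y_n
  y_{n+1}/y_n = 1 − 5/13z + 18/13z(1+1/2z) = 1 + z + 9/13z²
  Hence R(z) = 1 + z + 9/13z².

Find x<0 with |R(x)|<1.
x=-1.08: |R|=0.7275
R=1: x+9/13x²=0 ⇒ x=−13/9=-1.4444; min R=1−1/(4·9/13)=0.6389>−1
Confirm numerically:
  x=-1.260: |R|=0.83911 <1
  x=-1.158: |R|=0.77036 <1
  x=-1.045: |R|=0.71102 <1
  x=-0.606: |R|=0.64824 <1
  x=-1.568: |R|=1.13412 >1
  x=-1.498: |R|=1.05554 >1
So |R|<1 on (-1.4444, 0).

(-1.4444,0); λ=-8 ⇒ h* = (13/9)/8 = 0.1806.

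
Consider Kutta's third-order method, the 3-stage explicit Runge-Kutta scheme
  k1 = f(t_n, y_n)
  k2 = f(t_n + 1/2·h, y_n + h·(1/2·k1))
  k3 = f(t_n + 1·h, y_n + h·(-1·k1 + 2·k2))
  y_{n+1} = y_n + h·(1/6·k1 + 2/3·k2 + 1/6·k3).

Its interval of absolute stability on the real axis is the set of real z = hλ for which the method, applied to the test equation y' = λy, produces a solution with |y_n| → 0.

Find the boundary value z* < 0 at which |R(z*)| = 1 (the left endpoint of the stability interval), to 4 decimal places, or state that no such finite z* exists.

With y'=λy (z=hλ):
  order 3, 3-stage ⇒ R(z)=1+z+z^2/2+z^3/6
  (e.g. R(-1.52)=0.04990, |R|=0.04990)

Need |R(x)|<1, x<0.
x=-1.52: |R|=0.0499
|R(-2.48)|=0.9470 |R(-1.04)|=0.3133 |R(-0.85)|=0.4089
Bisect:
  x_lo=-3.0042 |R|=2.0104  x_hi=-0.1099 |R|=0.8959
  mid=-1.55704 |R|=0.02601 →hi
  mid=-2.28060 |R|=0.65698 →hi
  mid=-2.64238 |R|=1.22621 →lo
  mid=-2.46149 |R|=0.91769 →hi
  mid=-2.55193 |R|=1.06560 →lo
  mid=-2.50671 |R|=0.99010 →hi
  mid=-2.52932 |R|=1.02746 →lo
  mid=-2.51802 |R|=1.00869 →lo
  mid=-2.51236 |R|=0.99937 →hi
  mid=-2.51519 |R|=1.00402 →lo
  ...
  [-2.51289,-2.51272] ⇒ x*=-2.5127
Interval (-2.5127, 0).

left endpoint -2.5127.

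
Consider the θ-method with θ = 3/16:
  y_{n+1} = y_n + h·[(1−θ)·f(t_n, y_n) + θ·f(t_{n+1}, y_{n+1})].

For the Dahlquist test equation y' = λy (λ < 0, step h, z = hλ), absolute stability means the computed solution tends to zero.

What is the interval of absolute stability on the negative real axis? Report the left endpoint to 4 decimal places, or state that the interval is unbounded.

(-3.2000, 0).

With y'=λy (z=hλ):
  y_{n+1} = y_n + z·[13/16·y_n + 3/16·y_{n+1}] ⇒ (1 − 3/16z)y_{n+1} = (1 + 13/16z)y_n
  ⇒ R(z) = (1 + 13/16z)/(1 − 3/16z).

Boundary: |R(x)|=1, x<0.
x=-0.31: |R|=0.7070
R=−1: 1+13/16x = −1+3/16x ⇒ -5/8x=2 ⇒ x=2/(-5/8)=-3.2000
Confirm numerically:
  x=-3.086: |R|=0.95487 <1
  x=-1.908: |R|=0.40527 <1
  x=-1.819: |R|=0.35639 <1
  x=-3.761: |R|=1.20562 >1
  x=-3.719: |R|=1.19111 >1
  x=-3.541: |R|=1.12808 >1
So |R|<1 on (-3.2000, 0).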